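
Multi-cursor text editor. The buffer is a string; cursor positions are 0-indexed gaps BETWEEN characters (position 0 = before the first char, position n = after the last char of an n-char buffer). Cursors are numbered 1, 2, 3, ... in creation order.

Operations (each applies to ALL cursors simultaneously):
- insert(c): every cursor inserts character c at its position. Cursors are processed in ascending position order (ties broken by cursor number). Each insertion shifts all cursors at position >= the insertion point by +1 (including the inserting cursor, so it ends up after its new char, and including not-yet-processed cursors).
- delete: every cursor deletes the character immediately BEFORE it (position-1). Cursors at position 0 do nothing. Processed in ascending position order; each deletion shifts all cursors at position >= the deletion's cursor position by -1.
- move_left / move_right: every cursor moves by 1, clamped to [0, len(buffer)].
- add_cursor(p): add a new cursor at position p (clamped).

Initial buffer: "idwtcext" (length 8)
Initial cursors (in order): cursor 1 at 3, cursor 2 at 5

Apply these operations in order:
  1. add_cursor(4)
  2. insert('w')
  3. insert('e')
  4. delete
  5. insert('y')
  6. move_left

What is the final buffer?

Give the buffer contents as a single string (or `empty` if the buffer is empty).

After op 1 (add_cursor(4)): buffer="idwtcext" (len 8), cursors c1@3 c3@4 c2@5, authorship ........
After op 2 (insert('w')): buffer="idwwtwcwext" (len 11), cursors c1@4 c3@6 c2@8, authorship ...1.3.2...
After op 3 (insert('e')): buffer="idwwetwecweext" (len 14), cursors c1@5 c3@8 c2@11, authorship ...11.33.22...
After op 4 (delete): buffer="idwwtwcwext" (len 11), cursors c1@4 c3@6 c2@8, authorship ...1.3.2...
After op 5 (insert('y')): buffer="idwwytwycwyext" (len 14), cursors c1@5 c3@8 c2@11, authorship ...11.33.22...
After op 6 (move_left): buffer="idwwytwycwyext" (len 14), cursors c1@4 c3@7 c2@10, authorship ...11.33.22...

Answer: idwwytwycwyext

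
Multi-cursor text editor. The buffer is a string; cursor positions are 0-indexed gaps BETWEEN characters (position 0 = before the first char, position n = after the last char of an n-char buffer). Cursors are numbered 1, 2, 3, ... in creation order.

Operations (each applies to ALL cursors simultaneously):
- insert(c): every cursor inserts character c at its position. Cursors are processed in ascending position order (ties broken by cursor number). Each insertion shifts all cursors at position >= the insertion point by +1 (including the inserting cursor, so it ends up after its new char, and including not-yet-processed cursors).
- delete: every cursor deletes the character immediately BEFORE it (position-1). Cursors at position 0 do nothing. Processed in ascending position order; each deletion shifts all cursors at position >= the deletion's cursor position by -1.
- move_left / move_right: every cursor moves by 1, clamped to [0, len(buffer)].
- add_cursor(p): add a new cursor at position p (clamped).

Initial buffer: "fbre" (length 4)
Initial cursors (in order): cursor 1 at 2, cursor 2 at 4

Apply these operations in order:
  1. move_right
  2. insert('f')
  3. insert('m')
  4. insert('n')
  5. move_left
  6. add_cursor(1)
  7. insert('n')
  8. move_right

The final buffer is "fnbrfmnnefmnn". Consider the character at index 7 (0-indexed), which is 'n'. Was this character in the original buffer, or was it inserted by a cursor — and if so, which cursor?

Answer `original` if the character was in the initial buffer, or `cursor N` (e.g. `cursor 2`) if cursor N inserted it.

After op 1 (move_right): buffer="fbre" (len 4), cursors c1@3 c2@4, authorship ....
After op 2 (insert('f')): buffer="fbrfef" (len 6), cursors c1@4 c2@6, authorship ...1.2
After op 3 (insert('m')): buffer="fbrfmefm" (len 8), cursors c1@5 c2@8, authorship ...11.22
After op 4 (insert('n')): buffer="fbrfmnefmn" (len 10), cursors c1@6 c2@10, authorship ...111.222
After op 5 (move_left): buffer="fbrfmnefmn" (len 10), cursors c1@5 c2@9, authorship ...111.222
After op 6 (add_cursor(1)): buffer="fbrfmnefmn" (len 10), cursors c3@1 c1@5 c2@9, authorship ...111.222
After op 7 (insert('n')): buffer="fnbrfmnnefmnn" (len 13), cursors c3@2 c1@7 c2@12, authorship .3..1111.2222
After op 8 (move_right): buffer="fnbrfmnnefmnn" (len 13), cursors c3@3 c1@8 c2@13, authorship .3..1111.2222
Authorship (.=original, N=cursor N): . 3 . . 1 1 1 1 . 2 2 2 2
Index 7: author = 1

Answer: cursor 1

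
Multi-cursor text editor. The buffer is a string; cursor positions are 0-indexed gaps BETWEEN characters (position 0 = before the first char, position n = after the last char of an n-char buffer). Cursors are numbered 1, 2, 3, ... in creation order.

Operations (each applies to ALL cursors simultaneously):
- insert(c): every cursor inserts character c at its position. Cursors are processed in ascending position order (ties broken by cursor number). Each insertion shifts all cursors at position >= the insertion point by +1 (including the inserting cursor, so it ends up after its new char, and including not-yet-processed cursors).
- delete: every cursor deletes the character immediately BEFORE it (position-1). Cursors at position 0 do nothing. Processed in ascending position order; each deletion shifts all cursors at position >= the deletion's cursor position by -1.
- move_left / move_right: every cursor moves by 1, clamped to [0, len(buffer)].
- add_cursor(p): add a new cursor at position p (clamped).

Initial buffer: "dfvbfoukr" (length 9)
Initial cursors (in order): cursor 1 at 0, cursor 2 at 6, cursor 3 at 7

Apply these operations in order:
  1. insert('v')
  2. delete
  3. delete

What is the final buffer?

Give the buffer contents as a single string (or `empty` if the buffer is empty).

After op 1 (insert('v')): buffer="vdfvbfovuvkr" (len 12), cursors c1@1 c2@8 c3@10, authorship 1......2.3..
After op 2 (delete): buffer="dfvbfoukr" (len 9), cursors c1@0 c2@6 c3@7, authorship .........
After op 3 (delete): buffer="dfvbfkr" (len 7), cursors c1@0 c2@5 c3@5, authorship .......

Answer: dfvbfkr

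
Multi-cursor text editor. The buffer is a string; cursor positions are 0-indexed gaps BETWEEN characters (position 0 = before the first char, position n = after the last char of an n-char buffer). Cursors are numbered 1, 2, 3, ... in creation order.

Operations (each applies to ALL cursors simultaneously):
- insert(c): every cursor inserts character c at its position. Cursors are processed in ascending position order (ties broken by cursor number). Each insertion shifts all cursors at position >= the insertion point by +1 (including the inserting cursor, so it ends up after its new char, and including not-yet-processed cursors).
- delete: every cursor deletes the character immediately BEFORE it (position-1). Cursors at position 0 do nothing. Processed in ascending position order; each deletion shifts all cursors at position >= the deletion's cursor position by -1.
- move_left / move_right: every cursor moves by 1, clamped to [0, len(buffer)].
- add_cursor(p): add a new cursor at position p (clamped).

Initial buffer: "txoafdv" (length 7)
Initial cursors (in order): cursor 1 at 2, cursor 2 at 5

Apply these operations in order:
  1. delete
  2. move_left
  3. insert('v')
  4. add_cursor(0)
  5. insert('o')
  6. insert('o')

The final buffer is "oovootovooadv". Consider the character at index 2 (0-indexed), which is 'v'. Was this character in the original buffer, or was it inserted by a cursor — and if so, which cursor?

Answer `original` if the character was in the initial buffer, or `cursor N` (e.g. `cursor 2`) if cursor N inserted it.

After op 1 (delete): buffer="toadv" (len 5), cursors c1@1 c2@3, authorship .....
After op 2 (move_left): buffer="toadv" (len 5), cursors c1@0 c2@2, authorship .....
After op 3 (insert('v')): buffer="vtovadv" (len 7), cursors c1@1 c2@4, authorship 1..2...
After op 4 (add_cursor(0)): buffer="vtovadv" (len 7), cursors c3@0 c1@1 c2@4, authorship 1..2...
After op 5 (insert('o')): buffer="ovotovoadv" (len 10), cursors c3@1 c1@3 c2@7, authorship 311..22...
After op 6 (insert('o')): buffer="oovootovooadv" (len 13), cursors c3@2 c1@5 c2@10, authorship 33111..222...
Authorship (.=original, N=cursor N): 3 3 1 1 1 . . 2 2 2 . . .
Index 2: author = 1

Answer: cursor 1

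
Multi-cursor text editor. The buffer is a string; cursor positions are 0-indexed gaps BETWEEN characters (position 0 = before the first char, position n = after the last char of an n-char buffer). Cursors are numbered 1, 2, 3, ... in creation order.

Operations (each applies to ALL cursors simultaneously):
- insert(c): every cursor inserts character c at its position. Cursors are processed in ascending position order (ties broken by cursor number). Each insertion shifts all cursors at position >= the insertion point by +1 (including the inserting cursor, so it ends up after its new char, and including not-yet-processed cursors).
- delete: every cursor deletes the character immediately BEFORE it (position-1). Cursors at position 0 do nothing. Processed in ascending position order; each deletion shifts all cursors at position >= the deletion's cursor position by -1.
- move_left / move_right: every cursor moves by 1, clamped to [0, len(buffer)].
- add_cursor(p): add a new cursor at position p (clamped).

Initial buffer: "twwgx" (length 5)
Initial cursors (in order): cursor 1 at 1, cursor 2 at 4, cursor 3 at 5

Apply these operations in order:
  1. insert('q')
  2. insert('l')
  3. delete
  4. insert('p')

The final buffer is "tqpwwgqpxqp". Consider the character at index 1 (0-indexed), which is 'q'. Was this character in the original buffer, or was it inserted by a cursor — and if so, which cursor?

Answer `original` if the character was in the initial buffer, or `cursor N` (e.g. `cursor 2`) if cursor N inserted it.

Answer: cursor 1

Derivation:
After op 1 (insert('q')): buffer="tqwwgqxq" (len 8), cursors c1@2 c2@6 c3@8, authorship .1...2.3
After op 2 (insert('l')): buffer="tqlwwgqlxql" (len 11), cursors c1@3 c2@8 c3@11, authorship .11...22.33
After op 3 (delete): buffer="tqwwgqxq" (len 8), cursors c1@2 c2@6 c3@8, authorship .1...2.3
After op 4 (insert('p')): buffer="tqpwwgqpxqp" (len 11), cursors c1@3 c2@8 c3@11, authorship .11...22.33
Authorship (.=original, N=cursor N): . 1 1 . . . 2 2 . 3 3
Index 1: author = 1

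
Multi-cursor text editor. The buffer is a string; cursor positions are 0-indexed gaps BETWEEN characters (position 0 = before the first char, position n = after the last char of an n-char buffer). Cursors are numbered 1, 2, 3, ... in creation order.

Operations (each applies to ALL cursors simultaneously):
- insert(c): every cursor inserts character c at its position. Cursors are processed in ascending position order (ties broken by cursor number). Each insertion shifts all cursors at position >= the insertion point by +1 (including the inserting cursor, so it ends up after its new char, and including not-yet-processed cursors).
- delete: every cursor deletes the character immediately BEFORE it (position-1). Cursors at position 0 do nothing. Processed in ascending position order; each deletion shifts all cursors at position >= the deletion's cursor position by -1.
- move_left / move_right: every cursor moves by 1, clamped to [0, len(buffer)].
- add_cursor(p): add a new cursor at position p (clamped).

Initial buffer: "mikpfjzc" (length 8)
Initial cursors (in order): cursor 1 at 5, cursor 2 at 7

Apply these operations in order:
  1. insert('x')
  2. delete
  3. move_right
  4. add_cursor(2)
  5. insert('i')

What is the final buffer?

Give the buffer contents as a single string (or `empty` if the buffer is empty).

Answer: miikpfjizci

Derivation:
After op 1 (insert('x')): buffer="mikpfxjzxc" (len 10), cursors c1@6 c2@9, authorship .....1..2.
After op 2 (delete): buffer="mikpfjzc" (len 8), cursors c1@5 c2@7, authorship ........
After op 3 (move_right): buffer="mikpfjzc" (len 8), cursors c1@6 c2@8, authorship ........
After op 4 (add_cursor(2)): buffer="mikpfjzc" (len 8), cursors c3@2 c1@6 c2@8, authorship ........
After op 5 (insert('i')): buffer="miikpfjizci" (len 11), cursors c3@3 c1@8 c2@11, authorship ..3....1..2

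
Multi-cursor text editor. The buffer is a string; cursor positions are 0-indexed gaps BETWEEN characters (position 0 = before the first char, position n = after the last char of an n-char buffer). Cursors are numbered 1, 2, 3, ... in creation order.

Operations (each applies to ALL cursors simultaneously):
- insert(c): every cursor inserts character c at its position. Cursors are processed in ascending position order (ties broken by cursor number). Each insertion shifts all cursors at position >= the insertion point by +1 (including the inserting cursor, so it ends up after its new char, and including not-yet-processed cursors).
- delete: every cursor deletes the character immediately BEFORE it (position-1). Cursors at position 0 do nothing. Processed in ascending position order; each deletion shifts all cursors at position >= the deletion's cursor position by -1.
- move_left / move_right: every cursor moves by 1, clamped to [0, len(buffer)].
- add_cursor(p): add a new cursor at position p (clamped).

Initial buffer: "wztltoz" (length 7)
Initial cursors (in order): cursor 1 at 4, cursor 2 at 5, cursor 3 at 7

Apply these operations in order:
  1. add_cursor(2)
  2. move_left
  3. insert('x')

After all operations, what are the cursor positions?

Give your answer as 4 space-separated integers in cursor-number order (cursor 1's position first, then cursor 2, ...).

After op 1 (add_cursor(2)): buffer="wztltoz" (len 7), cursors c4@2 c1@4 c2@5 c3@7, authorship .......
After op 2 (move_left): buffer="wztltoz" (len 7), cursors c4@1 c1@3 c2@4 c3@6, authorship .......
After op 3 (insert('x')): buffer="wxztxlxtoxz" (len 11), cursors c4@2 c1@5 c2@7 c3@10, authorship .4..1.2..3.

Answer: 5 7 10 2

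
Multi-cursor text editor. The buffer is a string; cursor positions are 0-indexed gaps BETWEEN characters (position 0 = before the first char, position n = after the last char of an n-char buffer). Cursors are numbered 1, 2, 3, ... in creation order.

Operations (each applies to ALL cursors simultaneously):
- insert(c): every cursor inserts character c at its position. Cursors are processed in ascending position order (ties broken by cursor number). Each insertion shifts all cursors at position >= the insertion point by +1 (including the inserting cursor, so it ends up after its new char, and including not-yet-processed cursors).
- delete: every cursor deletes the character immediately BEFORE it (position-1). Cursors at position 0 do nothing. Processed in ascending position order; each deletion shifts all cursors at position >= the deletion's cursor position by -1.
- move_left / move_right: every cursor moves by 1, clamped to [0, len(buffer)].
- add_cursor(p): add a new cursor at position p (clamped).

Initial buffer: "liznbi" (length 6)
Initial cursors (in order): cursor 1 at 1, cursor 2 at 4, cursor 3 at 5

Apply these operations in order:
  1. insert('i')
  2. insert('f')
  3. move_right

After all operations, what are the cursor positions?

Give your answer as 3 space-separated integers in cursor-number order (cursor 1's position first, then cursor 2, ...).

Answer: 4 9 12

Derivation:
After op 1 (insert('i')): buffer="liiznibii" (len 9), cursors c1@2 c2@6 c3@8, authorship .1...2.3.
After op 2 (insert('f')): buffer="lifiznifbifi" (len 12), cursors c1@3 c2@8 c3@11, authorship .11...22.33.
After op 3 (move_right): buffer="lifiznifbifi" (len 12), cursors c1@4 c2@9 c3@12, authorship .11...22.33.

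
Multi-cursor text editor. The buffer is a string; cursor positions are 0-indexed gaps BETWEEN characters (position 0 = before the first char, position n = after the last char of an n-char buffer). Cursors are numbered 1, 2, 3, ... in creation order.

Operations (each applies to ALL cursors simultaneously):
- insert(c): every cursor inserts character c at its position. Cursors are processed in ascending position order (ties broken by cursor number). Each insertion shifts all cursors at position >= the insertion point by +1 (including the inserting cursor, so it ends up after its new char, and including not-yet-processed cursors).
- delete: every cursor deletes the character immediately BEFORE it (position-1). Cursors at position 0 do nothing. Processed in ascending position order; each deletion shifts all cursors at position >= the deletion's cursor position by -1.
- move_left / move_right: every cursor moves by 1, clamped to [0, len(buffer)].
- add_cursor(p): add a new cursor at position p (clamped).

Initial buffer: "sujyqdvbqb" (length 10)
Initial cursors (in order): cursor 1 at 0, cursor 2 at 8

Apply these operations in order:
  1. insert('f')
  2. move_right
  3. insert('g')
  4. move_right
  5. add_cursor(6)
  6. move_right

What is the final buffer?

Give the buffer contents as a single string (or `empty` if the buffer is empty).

Answer: fsgujyqdvbfqgb

Derivation:
After op 1 (insert('f')): buffer="fsujyqdvbfqb" (len 12), cursors c1@1 c2@10, authorship 1........2..
After op 2 (move_right): buffer="fsujyqdvbfqb" (len 12), cursors c1@2 c2@11, authorship 1........2..
After op 3 (insert('g')): buffer="fsgujyqdvbfqgb" (len 14), cursors c1@3 c2@13, authorship 1.1.......2.2.
After op 4 (move_right): buffer="fsgujyqdvbfqgb" (len 14), cursors c1@4 c2@14, authorship 1.1.......2.2.
After op 5 (add_cursor(6)): buffer="fsgujyqdvbfqgb" (len 14), cursors c1@4 c3@6 c2@14, authorship 1.1.......2.2.
After op 6 (move_right): buffer="fsgujyqdvbfqgb" (len 14), cursors c1@5 c3@7 c2@14, authorship 1.1.......2.2.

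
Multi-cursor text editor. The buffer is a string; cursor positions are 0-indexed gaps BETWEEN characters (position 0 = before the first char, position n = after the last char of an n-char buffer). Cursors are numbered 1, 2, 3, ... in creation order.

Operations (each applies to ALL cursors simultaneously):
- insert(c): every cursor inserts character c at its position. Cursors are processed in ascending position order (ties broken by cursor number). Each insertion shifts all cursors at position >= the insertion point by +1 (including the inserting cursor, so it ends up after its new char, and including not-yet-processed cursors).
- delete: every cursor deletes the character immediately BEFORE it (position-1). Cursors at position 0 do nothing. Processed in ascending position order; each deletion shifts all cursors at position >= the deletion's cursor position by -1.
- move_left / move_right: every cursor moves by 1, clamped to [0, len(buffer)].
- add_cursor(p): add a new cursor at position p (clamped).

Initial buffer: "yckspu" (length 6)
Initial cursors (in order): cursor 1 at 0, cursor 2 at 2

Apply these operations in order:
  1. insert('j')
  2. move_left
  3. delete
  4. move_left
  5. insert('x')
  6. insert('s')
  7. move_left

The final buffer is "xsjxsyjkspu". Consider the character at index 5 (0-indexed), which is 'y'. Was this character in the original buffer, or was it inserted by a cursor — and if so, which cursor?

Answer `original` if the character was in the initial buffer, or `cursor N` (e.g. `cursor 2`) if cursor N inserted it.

After op 1 (insert('j')): buffer="jycjkspu" (len 8), cursors c1@1 c2@4, authorship 1..2....
After op 2 (move_left): buffer="jycjkspu" (len 8), cursors c1@0 c2@3, authorship 1..2....
After op 3 (delete): buffer="jyjkspu" (len 7), cursors c1@0 c2@2, authorship 1.2....
After op 4 (move_left): buffer="jyjkspu" (len 7), cursors c1@0 c2@1, authorship 1.2....
After op 5 (insert('x')): buffer="xjxyjkspu" (len 9), cursors c1@1 c2@3, authorship 112.2....
After op 6 (insert('s')): buffer="xsjxsyjkspu" (len 11), cursors c1@2 c2@5, authorship 11122.2....
After op 7 (move_left): buffer="xsjxsyjkspu" (len 11), cursors c1@1 c2@4, authorship 11122.2....
Authorship (.=original, N=cursor N): 1 1 1 2 2 . 2 . . . .
Index 5: author = original

Answer: original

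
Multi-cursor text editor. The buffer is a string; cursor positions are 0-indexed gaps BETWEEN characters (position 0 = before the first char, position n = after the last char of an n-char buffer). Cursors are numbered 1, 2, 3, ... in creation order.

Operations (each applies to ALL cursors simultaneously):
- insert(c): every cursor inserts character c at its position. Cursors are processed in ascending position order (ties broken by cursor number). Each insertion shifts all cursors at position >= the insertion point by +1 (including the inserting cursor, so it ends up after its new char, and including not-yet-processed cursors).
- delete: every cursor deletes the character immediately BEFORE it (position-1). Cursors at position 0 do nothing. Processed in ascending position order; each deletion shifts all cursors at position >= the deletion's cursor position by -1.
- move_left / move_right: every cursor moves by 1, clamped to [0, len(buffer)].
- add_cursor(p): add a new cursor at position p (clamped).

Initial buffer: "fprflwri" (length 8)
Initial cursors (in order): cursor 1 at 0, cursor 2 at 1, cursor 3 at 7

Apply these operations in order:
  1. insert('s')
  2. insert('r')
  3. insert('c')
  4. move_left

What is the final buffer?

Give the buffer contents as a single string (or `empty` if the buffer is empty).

Answer: srcfsrcprflwrsrci

Derivation:
After op 1 (insert('s')): buffer="sfsprflwrsi" (len 11), cursors c1@1 c2@3 c3@10, authorship 1.2......3.
After op 2 (insert('r')): buffer="srfsrprflwrsri" (len 14), cursors c1@2 c2@5 c3@13, authorship 11.22......33.
After op 3 (insert('c')): buffer="srcfsrcprflwrsrci" (len 17), cursors c1@3 c2@7 c3@16, authorship 111.222......333.
After op 4 (move_left): buffer="srcfsrcprflwrsrci" (len 17), cursors c1@2 c2@6 c3@15, authorship 111.222......333.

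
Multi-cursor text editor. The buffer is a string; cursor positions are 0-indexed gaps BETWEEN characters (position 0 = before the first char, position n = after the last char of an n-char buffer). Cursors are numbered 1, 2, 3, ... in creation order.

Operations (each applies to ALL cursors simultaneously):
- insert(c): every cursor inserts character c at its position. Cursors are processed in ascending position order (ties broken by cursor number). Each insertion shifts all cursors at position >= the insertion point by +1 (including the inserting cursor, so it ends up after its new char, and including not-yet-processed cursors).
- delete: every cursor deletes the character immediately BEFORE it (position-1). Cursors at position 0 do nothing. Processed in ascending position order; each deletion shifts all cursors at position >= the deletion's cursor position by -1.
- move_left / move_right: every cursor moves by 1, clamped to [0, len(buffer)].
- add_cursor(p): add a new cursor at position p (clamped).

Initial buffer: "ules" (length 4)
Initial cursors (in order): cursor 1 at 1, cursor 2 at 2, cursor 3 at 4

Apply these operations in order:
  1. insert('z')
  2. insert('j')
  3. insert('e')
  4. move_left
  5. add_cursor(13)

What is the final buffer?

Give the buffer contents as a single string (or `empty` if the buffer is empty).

After op 1 (insert('z')): buffer="uzlzesz" (len 7), cursors c1@2 c2@4 c3@7, authorship .1.2..3
After op 2 (insert('j')): buffer="uzjlzjeszj" (len 10), cursors c1@3 c2@6 c3@10, authorship .11.22..33
After op 3 (insert('e')): buffer="uzjelzjeeszje" (len 13), cursors c1@4 c2@8 c3@13, authorship .111.222..333
After op 4 (move_left): buffer="uzjelzjeeszje" (len 13), cursors c1@3 c2@7 c3@12, authorship .111.222..333
After op 5 (add_cursor(13)): buffer="uzjelzjeeszje" (len 13), cursors c1@3 c2@7 c3@12 c4@13, authorship .111.222..333

Answer: uzjelzjeeszje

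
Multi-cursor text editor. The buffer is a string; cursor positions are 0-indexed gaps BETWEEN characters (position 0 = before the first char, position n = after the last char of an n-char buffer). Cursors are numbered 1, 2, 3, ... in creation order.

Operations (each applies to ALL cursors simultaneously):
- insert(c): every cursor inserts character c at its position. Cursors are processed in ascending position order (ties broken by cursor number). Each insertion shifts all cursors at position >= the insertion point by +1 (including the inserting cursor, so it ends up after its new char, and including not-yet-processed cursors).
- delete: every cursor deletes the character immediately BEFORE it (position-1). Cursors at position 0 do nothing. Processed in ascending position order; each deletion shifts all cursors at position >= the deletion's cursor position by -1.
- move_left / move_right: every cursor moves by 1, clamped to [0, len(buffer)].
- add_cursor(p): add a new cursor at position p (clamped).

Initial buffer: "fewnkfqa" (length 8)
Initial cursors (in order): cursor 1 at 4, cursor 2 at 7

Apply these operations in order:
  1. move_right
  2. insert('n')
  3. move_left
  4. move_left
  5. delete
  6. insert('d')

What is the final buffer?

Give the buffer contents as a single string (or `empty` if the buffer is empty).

Answer: fewdknfdan

Derivation:
After op 1 (move_right): buffer="fewnkfqa" (len 8), cursors c1@5 c2@8, authorship ........
After op 2 (insert('n')): buffer="fewnknfqan" (len 10), cursors c1@6 c2@10, authorship .....1...2
After op 3 (move_left): buffer="fewnknfqan" (len 10), cursors c1@5 c2@9, authorship .....1...2
After op 4 (move_left): buffer="fewnknfqan" (len 10), cursors c1@4 c2@8, authorship .....1...2
After op 5 (delete): buffer="fewknfan" (len 8), cursors c1@3 c2@6, authorship ....1..2
After op 6 (insert('d')): buffer="fewdknfdan" (len 10), cursors c1@4 c2@8, authorship ...1.1.2.2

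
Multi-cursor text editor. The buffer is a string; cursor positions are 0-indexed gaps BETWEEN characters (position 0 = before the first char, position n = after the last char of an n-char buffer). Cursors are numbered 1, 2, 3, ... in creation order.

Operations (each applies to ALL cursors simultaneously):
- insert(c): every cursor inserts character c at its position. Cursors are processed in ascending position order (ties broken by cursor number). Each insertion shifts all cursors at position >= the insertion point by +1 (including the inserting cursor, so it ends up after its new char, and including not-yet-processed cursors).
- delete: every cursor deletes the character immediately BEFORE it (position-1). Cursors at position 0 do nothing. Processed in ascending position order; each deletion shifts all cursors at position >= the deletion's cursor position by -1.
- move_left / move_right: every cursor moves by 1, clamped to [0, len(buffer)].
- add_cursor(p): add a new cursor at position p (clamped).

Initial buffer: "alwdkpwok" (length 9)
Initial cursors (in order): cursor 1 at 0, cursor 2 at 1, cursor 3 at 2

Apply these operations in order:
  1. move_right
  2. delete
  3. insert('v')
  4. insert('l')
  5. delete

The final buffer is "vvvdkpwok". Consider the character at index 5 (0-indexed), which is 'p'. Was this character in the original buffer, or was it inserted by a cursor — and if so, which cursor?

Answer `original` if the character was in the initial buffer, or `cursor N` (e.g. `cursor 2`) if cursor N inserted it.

After op 1 (move_right): buffer="alwdkpwok" (len 9), cursors c1@1 c2@2 c3@3, authorship .........
After op 2 (delete): buffer="dkpwok" (len 6), cursors c1@0 c2@0 c3@0, authorship ......
After op 3 (insert('v')): buffer="vvvdkpwok" (len 9), cursors c1@3 c2@3 c3@3, authorship 123......
After op 4 (insert('l')): buffer="vvvllldkpwok" (len 12), cursors c1@6 c2@6 c3@6, authorship 123123......
After op 5 (delete): buffer="vvvdkpwok" (len 9), cursors c1@3 c2@3 c3@3, authorship 123......
Authorship (.=original, N=cursor N): 1 2 3 . . . . . .
Index 5: author = original

Answer: original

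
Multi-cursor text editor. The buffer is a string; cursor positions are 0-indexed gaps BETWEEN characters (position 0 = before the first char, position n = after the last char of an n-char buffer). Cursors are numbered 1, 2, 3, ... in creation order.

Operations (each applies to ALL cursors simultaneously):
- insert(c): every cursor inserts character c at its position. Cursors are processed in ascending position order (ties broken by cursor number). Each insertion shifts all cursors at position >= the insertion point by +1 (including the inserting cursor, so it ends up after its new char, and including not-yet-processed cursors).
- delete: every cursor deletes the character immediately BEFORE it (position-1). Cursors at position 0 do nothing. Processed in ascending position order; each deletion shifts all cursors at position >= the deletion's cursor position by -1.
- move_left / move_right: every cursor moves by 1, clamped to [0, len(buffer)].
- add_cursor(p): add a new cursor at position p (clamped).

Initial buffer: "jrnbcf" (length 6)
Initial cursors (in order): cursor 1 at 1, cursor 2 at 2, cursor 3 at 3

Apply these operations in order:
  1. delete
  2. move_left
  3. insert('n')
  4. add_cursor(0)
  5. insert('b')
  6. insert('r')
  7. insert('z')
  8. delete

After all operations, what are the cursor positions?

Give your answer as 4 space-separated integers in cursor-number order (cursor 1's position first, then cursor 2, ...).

After op 1 (delete): buffer="bcf" (len 3), cursors c1@0 c2@0 c3@0, authorship ...
After op 2 (move_left): buffer="bcf" (len 3), cursors c1@0 c2@0 c3@0, authorship ...
After op 3 (insert('n')): buffer="nnnbcf" (len 6), cursors c1@3 c2@3 c3@3, authorship 123...
After op 4 (add_cursor(0)): buffer="nnnbcf" (len 6), cursors c4@0 c1@3 c2@3 c3@3, authorship 123...
After op 5 (insert('b')): buffer="bnnnbbbbcf" (len 10), cursors c4@1 c1@7 c2@7 c3@7, authorship 4123123...
After op 6 (insert('r')): buffer="brnnnbbbrrrbcf" (len 14), cursors c4@2 c1@11 c2@11 c3@11, authorship 44123123123...
After op 7 (insert('z')): buffer="brznnnbbbrrrzzzbcf" (len 18), cursors c4@3 c1@15 c2@15 c3@15, authorship 444123123123123...
After op 8 (delete): buffer="brnnnbbbrrrbcf" (len 14), cursors c4@2 c1@11 c2@11 c3@11, authorship 44123123123...

Answer: 11 11 11 2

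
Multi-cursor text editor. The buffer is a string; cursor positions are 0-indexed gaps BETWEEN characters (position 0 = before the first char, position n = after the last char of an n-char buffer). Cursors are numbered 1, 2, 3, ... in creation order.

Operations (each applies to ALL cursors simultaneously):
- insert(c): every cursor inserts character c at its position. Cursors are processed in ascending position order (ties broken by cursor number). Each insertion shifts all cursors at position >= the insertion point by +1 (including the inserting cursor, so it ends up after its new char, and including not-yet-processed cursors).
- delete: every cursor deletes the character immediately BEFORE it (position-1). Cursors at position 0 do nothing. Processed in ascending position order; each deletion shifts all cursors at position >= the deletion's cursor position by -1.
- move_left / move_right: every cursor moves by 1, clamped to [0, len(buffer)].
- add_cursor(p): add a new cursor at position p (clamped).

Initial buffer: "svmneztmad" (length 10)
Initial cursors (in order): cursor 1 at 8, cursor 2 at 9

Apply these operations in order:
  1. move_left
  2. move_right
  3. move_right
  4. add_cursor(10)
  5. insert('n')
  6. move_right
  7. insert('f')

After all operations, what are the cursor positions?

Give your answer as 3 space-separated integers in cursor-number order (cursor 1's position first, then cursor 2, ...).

After op 1 (move_left): buffer="svmneztmad" (len 10), cursors c1@7 c2@8, authorship ..........
After op 2 (move_right): buffer="svmneztmad" (len 10), cursors c1@8 c2@9, authorship ..........
After op 3 (move_right): buffer="svmneztmad" (len 10), cursors c1@9 c2@10, authorship ..........
After op 4 (add_cursor(10)): buffer="svmneztmad" (len 10), cursors c1@9 c2@10 c3@10, authorship ..........
After op 5 (insert('n')): buffer="svmneztmandnn" (len 13), cursors c1@10 c2@13 c3@13, authorship .........1.23
After op 6 (move_right): buffer="svmneztmandnn" (len 13), cursors c1@11 c2@13 c3@13, authorship .........1.23
After op 7 (insert('f')): buffer="svmneztmandfnnff" (len 16), cursors c1@12 c2@16 c3@16, authorship .........1.12323

Answer: 12 16 16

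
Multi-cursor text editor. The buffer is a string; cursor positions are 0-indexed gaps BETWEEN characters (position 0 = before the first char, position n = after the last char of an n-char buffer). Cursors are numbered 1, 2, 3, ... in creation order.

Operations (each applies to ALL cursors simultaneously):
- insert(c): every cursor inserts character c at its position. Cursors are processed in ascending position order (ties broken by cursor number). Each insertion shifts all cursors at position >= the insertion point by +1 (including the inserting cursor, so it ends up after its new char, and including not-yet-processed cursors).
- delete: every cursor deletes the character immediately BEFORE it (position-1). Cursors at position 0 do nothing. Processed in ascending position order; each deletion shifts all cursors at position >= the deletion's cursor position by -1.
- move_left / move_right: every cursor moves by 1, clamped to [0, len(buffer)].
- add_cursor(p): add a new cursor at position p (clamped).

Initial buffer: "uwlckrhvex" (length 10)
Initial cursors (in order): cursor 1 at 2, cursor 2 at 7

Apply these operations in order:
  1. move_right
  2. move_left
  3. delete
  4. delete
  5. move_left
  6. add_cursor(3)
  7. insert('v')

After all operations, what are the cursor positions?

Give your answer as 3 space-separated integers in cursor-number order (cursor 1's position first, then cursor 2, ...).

After op 1 (move_right): buffer="uwlckrhvex" (len 10), cursors c1@3 c2@8, authorship ..........
After op 2 (move_left): buffer="uwlckrhvex" (len 10), cursors c1@2 c2@7, authorship ..........
After op 3 (delete): buffer="ulckrvex" (len 8), cursors c1@1 c2@5, authorship ........
After op 4 (delete): buffer="lckvex" (len 6), cursors c1@0 c2@3, authorship ......
After op 5 (move_left): buffer="lckvex" (len 6), cursors c1@0 c2@2, authorship ......
After op 6 (add_cursor(3)): buffer="lckvex" (len 6), cursors c1@0 c2@2 c3@3, authorship ......
After op 7 (insert('v')): buffer="vlcvkvvex" (len 9), cursors c1@1 c2@4 c3@6, authorship 1..2.3...

Answer: 1 4 6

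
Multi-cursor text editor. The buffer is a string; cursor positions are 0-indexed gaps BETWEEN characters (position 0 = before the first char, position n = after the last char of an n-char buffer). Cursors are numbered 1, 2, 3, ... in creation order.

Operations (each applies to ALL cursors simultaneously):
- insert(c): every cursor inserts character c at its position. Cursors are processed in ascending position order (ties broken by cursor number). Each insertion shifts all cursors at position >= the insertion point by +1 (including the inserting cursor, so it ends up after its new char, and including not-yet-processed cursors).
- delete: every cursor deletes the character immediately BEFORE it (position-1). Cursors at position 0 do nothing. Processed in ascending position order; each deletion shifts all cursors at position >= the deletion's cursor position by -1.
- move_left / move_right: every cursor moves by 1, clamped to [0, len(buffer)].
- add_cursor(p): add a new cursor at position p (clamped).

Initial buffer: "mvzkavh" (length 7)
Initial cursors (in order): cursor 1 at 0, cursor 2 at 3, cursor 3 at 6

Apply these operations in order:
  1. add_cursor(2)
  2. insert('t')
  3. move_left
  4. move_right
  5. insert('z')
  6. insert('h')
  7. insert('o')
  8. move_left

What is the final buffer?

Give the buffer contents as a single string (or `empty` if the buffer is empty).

Answer: tzhomvtzhoztzhokavtzhoh

Derivation:
After op 1 (add_cursor(2)): buffer="mvzkavh" (len 7), cursors c1@0 c4@2 c2@3 c3@6, authorship .......
After op 2 (insert('t')): buffer="tmvtztkavth" (len 11), cursors c1@1 c4@4 c2@6 c3@10, authorship 1..4.2...3.
After op 3 (move_left): buffer="tmvtztkavth" (len 11), cursors c1@0 c4@3 c2@5 c3@9, authorship 1..4.2...3.
After op 4 (move_right): buffer="tmvtztkavth" (len 11), cursors c1@1 c4@4 c2@6 c3@10, authorship 1..4.2...3.
After op 5 (insert('z')): buffer="tzmvtzztzkavtzh" (len 15), cursors c1@2 c4@6 c2@9 c3@14, authorship 11..44.22...33.
After op 6 (insert('h')): buffer="tzhmvtzhztzhkavtzhh" (len 19), cursors c1@3 c4@8 c2@12 c3@18, authorship 111..444.222...333.
After op 7 (insert('o')): buffer="tzhomvtzhoztzhokavtzhoh" (len 23), cursors c1@4 c4@10 c2@15 c3@22, authorship 1111..4444.2222...3333.
After op 8 (move_left): buffer="tzhomvtzhoztzhokavtzhoh" (len 23), cursors c1@3 c4@9 c2@14 c3@21, authorship 1111..4444.2222...3333.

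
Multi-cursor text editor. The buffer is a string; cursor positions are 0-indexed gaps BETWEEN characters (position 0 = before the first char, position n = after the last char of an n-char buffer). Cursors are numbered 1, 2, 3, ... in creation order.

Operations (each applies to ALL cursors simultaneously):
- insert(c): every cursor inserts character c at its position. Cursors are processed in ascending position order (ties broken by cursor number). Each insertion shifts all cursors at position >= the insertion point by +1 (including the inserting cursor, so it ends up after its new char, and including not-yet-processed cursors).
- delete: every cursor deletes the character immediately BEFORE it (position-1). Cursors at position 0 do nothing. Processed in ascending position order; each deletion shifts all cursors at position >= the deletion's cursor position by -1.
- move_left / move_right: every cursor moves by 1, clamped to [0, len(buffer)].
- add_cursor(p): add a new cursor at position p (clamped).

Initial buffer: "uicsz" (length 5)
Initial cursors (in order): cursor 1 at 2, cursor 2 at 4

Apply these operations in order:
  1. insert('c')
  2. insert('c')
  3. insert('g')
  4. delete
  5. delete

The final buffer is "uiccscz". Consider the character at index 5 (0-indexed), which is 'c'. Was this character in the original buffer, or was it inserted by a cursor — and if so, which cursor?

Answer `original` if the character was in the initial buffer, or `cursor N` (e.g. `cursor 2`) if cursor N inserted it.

After op 1 (insert('c')): buffer="uiccscz" (len 7), cursors c1@3 c2@6, authorship ..1..2.
After op 2 (insert('c')): buffer="uicccsccz" (len 9), cursors c1@4 c2@8, authorship ..11..22.
After op 3 (insert('g')): buffer="uiccgcsccgz" (len 11), cursors c1@5 c2@10, authorship ..111..222.
After op 4 (delete): buffer="uicccsccz" (len 9), cursors c1@4 c2@8, authorship ..11..22.
After op 5 (delete): buffer="uiccscz" (len 7), cursors c1@3 c2@6, authorship ..1..2.
Authorship (.=original, N=cursor N): . . 1 . . 2 .
Index 5: author = 2

Answer: cursor 2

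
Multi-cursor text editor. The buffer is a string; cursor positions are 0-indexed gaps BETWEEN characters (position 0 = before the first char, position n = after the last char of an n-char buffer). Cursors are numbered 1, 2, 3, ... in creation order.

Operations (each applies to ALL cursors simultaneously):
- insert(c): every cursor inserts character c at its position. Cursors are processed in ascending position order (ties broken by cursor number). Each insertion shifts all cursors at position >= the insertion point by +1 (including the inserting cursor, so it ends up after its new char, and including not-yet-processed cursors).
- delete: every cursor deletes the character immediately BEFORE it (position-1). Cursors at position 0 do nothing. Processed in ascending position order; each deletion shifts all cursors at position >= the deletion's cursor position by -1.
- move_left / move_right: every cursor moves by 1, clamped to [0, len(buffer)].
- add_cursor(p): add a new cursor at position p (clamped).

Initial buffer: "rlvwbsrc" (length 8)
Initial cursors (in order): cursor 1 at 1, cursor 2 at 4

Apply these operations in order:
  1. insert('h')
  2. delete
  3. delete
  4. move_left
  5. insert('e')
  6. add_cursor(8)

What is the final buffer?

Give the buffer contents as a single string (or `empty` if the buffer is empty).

Answer: elevbsrc

Derivation:
After op 1 (insert('h')): buffer="rhlvwhbsrc" (len 10), cursors c1@2 c2@6, authorship .1...2....
After op 2 (delete): buffer="rlvwbsrc" (len 8), cursors c1@1 c2@4, authorship ........
After op 3 (delete): buffer="lvbsrc" (len 6), cursors c1@0 c2@2, authorship ......
After op 4 (move_left): buffer="lvbsrc" (len 6), cursors c1@0 c2@1, authorship ......
After op 5 (insert('e')): buffer="elevbsrc" (len 8), cursors c1@1 c2@3, authorship 1.2.....
After op 6 (add_cursor(8)): buffer="elevbsrc" (len 8), cursors c1@1 c2@3 c3@8, authorship 1.2.....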